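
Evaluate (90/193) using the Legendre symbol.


p = 193 is prime, so compute (90/193) with the reciprocity algorithm (Jacobi-symbol steps: pull out 2s via (2/n), flip via reciprocity, reduce):
  pull out 2: (2/193) = +1  (since 193 mod 8 = 1)
  reciprocity: (45/193) -> +(193/45)
  reduce: (13/45)
  reciprocity: (13/45) -> +(45/13)
  reduce: (6/13)
  pull out 2: (2/13) = -1  (since 13 mod 8 = 5)
  reciprocity: (3/13) -> +(13/3)
  reduce: (1/3)
  (1/3) = 1
Product of signs = -1
(90/193) = -1

-1


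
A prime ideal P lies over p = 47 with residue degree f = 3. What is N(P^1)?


N(P^a) = p^(a*f)
= 47^(1*3)
= 47^3
= 103823

103823


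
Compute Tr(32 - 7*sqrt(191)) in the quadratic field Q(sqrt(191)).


Tr(a + b*sqrt(d)) = (a + b*sqrt(d)) + (a - b*sqrt(d)) = 2a
= 2 * (32)
= 64

64


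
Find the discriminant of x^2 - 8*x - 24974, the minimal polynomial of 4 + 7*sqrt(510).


The element 4 + 7*sqrt(510) has minimal polynomial:
x^2 - 8*x - 24974
Discriminant = (-8)^2 - 4*(-24974)
= 64 + 99896
= 99960

99960


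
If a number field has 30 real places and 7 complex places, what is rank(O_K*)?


By Dirichlet's unit theorem:
rank = r1 + r2 - 1
= 30 + 7 - 1
= 36

36


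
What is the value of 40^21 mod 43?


p = 43 is prime and the exponent is (p-1)/2 = 21, so by Euler's criterion 40^21 = (40/43) = +1 or -1 mod 43.
Compute by square-and-multiply:
  21 = 16 + 4 + 1 (binary 10101)
  Repeated squaring mod 43: 40^1 = 40, 40^2 = 9, 40^4 = 38, 40^8 = 25, 40^16 = 23
  40^21 = 40^16 * 40^4 * 40^1 = 23 * 38 * 40 mod 43
    23 * 38 = 874 = 14 mod 43
    14 * 40 = 560 = 1 mod 43
  40^21 = 1 mod 43
Result 1: 40 is a quadratic residue mod 43.
40^21 mod 43 = 1

1


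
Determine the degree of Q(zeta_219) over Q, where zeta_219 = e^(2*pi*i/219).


The degree equals Euler's totient phi(219).
219 = 3 * 73
phi(219) = 144

144


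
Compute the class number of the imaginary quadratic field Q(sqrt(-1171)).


K = Q(sqrt(-1171)). d mod 4 = 1, so D = disc(K) = d = -1171
h(K) equals the number of primitive reduced positive-definite forms (a, b, c) = a*x^2 + b*x*y + c*y^2 with b^2 - 4ac = D,
where reduced means |b| <= a <= c, with b >= 0 whenever |b| = a or a = c, and primitive means gcd(a, b, c) = 1.
Reduced forces 3a^2 <= |D| = 1171, so 1 <= a <= 19; b must have the parity of D, and c = (b^2 - D)/(4a) must be an integer >= a.
Enumerate a = 1..19, b in [-a, a]:
  a=1: (1, 1, 293)  [1]
  a=2..4: none
  a=5: (5, -3, 59), (5, 3, 59)  [2]
  a=6..12: none
  a=13: (13, -5, 23), (13, 5, 23)  [2]
  a=14..16: none
  a=17: (17, -11, 19), (17, 11, 19)  [2]
  a=18..19: none
Total reduced forms: 1 + 2 + 2 + 2 = 7
h = 7

7


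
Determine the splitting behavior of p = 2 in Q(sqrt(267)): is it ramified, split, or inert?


K = Q(sqrt(267)). Since d mod 4 = 3, disc(K) = 1068.
Check p | disc: 1068 mod 2 = 0.
p divides disc, so p ramifies: (p) = P^2 with e=2, f=1, g=1.
Therefore p is ramified.

ramified


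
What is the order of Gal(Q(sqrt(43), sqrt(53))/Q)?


The 2 square roots of distinct primes are multiplicatively independent over Q,
so [K:Q] = 2^2 and Gal(K/Q) is isomorphic to (Z/2Z)^2.
|Gal| = 2^2 = 4

4


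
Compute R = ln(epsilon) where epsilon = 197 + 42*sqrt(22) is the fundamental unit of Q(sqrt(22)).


epsilon = 197 + 42*sqrt(22)
= 393.9975
R = ln(393.9975)
= 5.9763

5.9763


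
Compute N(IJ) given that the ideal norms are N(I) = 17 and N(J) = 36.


N(IJ) = N(I) * N(J)
= 17 * 36
= 612

612


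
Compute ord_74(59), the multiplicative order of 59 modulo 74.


We want ord_74(59), the smallest k >= 1 with 59^k = 1 mod 74.
n = 74 = 2 * 37, phi(74) = 36; the order divides phi(n).
Divisors of 36: 1, 2, 3, 4, 6, 9, 12, 18, 36
Repeated squaring mod 74: 59^1 = 59, 59^2 = 3, 59^4 = 9, 59^8 = 7, 59^16 = 49, 59^32 = 33
Test divisors in increasing order:
  k=1: 59^1 = 59 mod 74
  k=2: 59^2 = 3 mod 74
  k=3: 59^3 = 3 * 59 = 29 mod 74
  k=4: 59^4 = 9 mod 74
  k=6: 59^6 = 9 * 3 = 27 mod 74
  k=9: 59^9 = 7 * 59 = 43 mod 74
  k=12: 59^12 = 7 * 9 = 63 mod 74
  k=18: 59^18 = 49 * 3 = 73 mod 74
  k=36: 59^36 = 33 * 9 = 1 mod 74  <- first divisor giving 1
Order = 36

36


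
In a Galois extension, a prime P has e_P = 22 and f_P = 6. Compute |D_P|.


|D_P| = e * f
= 22 * 6
= 132

132


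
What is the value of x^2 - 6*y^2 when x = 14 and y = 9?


x^2 - d*y^2
= 14^2 - 6*9^2
= 196 - 486
= -290

-290


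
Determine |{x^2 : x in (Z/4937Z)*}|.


For prime p, the number of non-zero quadratic residues is (p-1)/2.
= (4937-1)/2
= 2468

2468


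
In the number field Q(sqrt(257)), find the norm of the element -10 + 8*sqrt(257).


N(a + b*sqrt(d)) = a^2 - d*b^2
= (-10)^2 - (257)*(8)^2
= 100 - 16448
= -16348

-16348


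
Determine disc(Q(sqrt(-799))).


For K = Q(sqrt(d)) with d squarefree: disc(K) = d if d = 1 mod 4, and disc(K) = 4d if d = 2 or 3 mod 4.
Here d = -799, and d mod 4 = 1.
d = 1 mod 4 (O_K = Z[(1+sqrt(d))/2]), so disc(K) = d = -799

-799


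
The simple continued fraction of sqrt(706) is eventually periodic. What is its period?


Run the CF algorithm for sqrt(706).
a_0 = floor(sqrt(706)) = 26; set m_0=0, q_0=1.
Recurrence: m' = q*a - m,  q' = (d - m'^2)/q,  a' = floor((a_0 + m')/q').
  step 1: m=26, q=30, a=1
  step 2: m=4, q=23, a=1
  step 3: m=19, q=15, a=3
  step 4: m=26, q=2, a=26
  step 5: m=26, q=15, a=3
  step 6: m=19, q=23, a=1
  step 7: m=4, q=30, a=1
  step 8: m=26, q=1, a=52
a_8 = 2*a_0 = 52, so the period closes here.
sqrt(706) = [26; 1, 1, 3, 26, 3, 1, 1, 52]
Period length = 8

8


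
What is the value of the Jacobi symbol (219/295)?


Compute (219/295) via quadratic reciprocity:
  reciprocity: (219/295) -> -(295/219)
  reduce: (76/219)
  pull out 2: (2/219) = -1  (since 219 mod 8 = 3)
  pull out 2: (2/219) = -1  (since 219 mod 8 = 3)
  reciprocity: (19/219) -> -(219/19)
  reduce: (10/19)
  pull out 2: (2/19) = -1  (since 19 mod 8 = 3)
  reciprocity: (5/19) -> +(19/5)
  reduce: (4/5)
  pull out 2: (2/5) = -1  (since 5 mod 8 = 5)
  pull out 2: (2/5) = -1  (since 5 mod 8 = 5)
  (1/5) = 1
Product of signs = -1

-1


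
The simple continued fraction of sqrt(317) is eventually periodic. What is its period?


Run the CF algorithm for sqrt(317).
a_0 = floor(sqrt(317)) = 17; set m_0=0, q_0=1.
Recurrence: m' = q*a - m,  q' = (d - m'^2)/q,  a' = floor((a_0 + m')/q').
  step 1: m=17, q=28, a=1
  step 2: m=11, q=7, a=4
  step 3: m=17, q=4, a=8
  step 4: m=15, q=23, a=1
  step 5: m=8, q=11, a=2
  step 6: m=14, q=11, a=2
  step 7: m=8, q=23, a=1
  step 8: m=15, q=4, a=8
  step 9: m=17, q=7, a=4
  step 10: m=11, q=28, a=1
  step 11: m=17, q=1, a=34
a_11 = 2*a_0 = 34, so the period closes here.
sqrt(317) = [17; 1, 4, 8, 1, 2, 2, 1, 8, 4, 1, 34]
Period length = 11

11


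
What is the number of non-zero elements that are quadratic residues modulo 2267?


For prime p, the number of non-zero quadratic residues is (p-1)/2.
= (2267-1)/2
= 1133

1133


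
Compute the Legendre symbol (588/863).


p = 863 is prime, so compute (588/863) with the reciprocity algorithm (Jacobi-symbol steps: pull out 2s via (2/n), flip via reciprocity, reduce):
  pull out 2: (2/863) = +1  (since 863 mod 8 = 7)
  pull out 2: (2/863) = +1  (since 863 mod 8 = 7)
  reciprocity: (147/863) -> -(863/147)
  reduce: (128/147)
  pull out 2: (2/147) = -1  (since 147 mod 8 = 3)
  pull out 2: (2/147) = -1  (since 147 mod 8 = 3)
  pull out 2: (2/147) = -1  (since 147 mod 8 = 3)
  pull out 2: (2/147) = -1  (since 147 mod 8 = 3)
  pull out 2: (2/147) = -1  (since 147 mod 8 = 3)
  pull out 2: (2/147) = -1  (since 147 mod 8 = 3)
  pull out 2: (2/147) = -1  (since 147 mod 8 = 3)
  (1/147) = 1
Product of signs = 1
(588/863) = 1

1


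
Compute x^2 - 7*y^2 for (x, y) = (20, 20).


x^2 - d*y^2
= 20^2 - 7*20^2
= 400 - 2800
= -2400

-2400


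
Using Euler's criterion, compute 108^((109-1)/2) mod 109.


p = 109 is prime and the exponent is (p-1)/2 = 54, so by Euler's criterion 108^54 = (108/109) = +1 or -1 mod 109.
Compute by square-and-multiply:
  54 = 32 + 16 + 4 + 2 (binary 110110)
  Repeated squaring mod 109: 108^1 = 108, 108^2 = 1, 108^4 = 1, 108^8 = 1, 108^16 = 1, 108^32 = 1
  108^54 = 108^32 * 108^16 * 108^4 * 108^2 = 1 * 1 * 1 * 1 mod 109
    1 * 1 = 1 = 1 mod 109
    1 * 1 = 1 = 1 mod 109
    1 * 1 = 1 = 1 mod 109
  108^54 = 1 mod 109
Result 1: 108 is a quadratic residue mod 109.
108^54 mod 109 = 1

1


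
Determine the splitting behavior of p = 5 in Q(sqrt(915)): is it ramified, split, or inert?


K = Q(sqrt(915)). Since d mod 4 = 3, disc(K) = 3660.
Check p | disc: 3660 mod 5 = 0.
p divides disc, so p ramifies: (p) = P^2 with e=2, f=1, g=1.
Therefore p is ramified.

ramified


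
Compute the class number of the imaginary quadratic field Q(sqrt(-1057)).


K = Q(sqrt(-1057)). d mod 4 = 3, so D = disc(K) = 4d = -4228
h(K) equals the number of primitive reduced positive-definite forms (a, b, c) = a*x^2 + b*x*y + c*y^2 with b^2 - 4ac = D,
where reduced means |b| <= a <= c, with b >= 0 whenever |b| = a or a = c, and primitive means gcd(a, b, c) = 1.
Reduced forces 3a^2 <= |D| = 4228, so 1 <= a <= 37; b must have the parity of D, and c = (b^2 - D)/(4a) must be an integer >= a.
Enumerate a = 1..37, b in [-a, a]:
  a=1: (1, 0, 1057)  [1]
  a=2: (2, 2, 529)  [1]
  a=3..6: none
  a=7: (7, 0, 151)  [1]
  a=8..12: none
  a=13: (13, -6, 82), (13, 6, 82)  [2]
  a=14: (14, 14, 79)  [1]
  a=15..18: none
  a=19: (19, -16, 59), (19, 16, 59)  [2]
  a=20..22: none
  a=23: (23, -2, 46), (23, 2, 46)  [2]
  a=24..25: none
  a=26: (26, -6, 41), (26, 6, 41)  [2]
  a=27..28: none
  a=29: (29, -8, 37), (29, 8, 37)  [2]
  a=30: none
  a=31: (31, -22, 38), (31, 22, 38)  [2]
  a=32..37: none
Total reduced forms: 1 + 1 + 1 + 2 + 1 + 2 + 2 + 2 + 2 + 2 = 16
h = 16

16


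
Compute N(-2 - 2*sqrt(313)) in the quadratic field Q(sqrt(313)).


N(a + b*sqrt(d)) = a^2 - d*b^2
= (-2)^2 - (313)*(-2)^2
= 4 - 1252
= -1248

-1248


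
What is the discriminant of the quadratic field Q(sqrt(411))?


For K = Q(sqrt(d)) with d squarefree: disc(K) = d if d = 1 mod 4, and disc(K) = 4d if d = 2 or 3 mod 4.
Here d = 411, and d mod 4 = 3.
d = 3 mod 4, not 1 (O_K = Z[sqrt(d)]), so disc(K) = 4d = 4 * (411) = 1644

1644


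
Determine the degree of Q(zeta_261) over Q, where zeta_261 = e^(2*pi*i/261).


The degree equals Euler's totient phi(261).
261 = 3^2 * 29
phi(261) = 168

168


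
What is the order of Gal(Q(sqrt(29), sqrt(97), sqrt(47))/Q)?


The 3 square roots of distinct primes are multiplicatively independent over Q,
so [K:Q] = 2^3 and Gal(K/Q) is isomorphic to (Z/2Z)^3.
|Gal| = 2^3 = 8

8


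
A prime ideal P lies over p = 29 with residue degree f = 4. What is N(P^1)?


N(P^a) = p^(a*f)
= 29^(1*4)
= 29^4
= 707281

707281


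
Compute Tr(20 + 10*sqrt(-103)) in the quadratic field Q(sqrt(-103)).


Tr(a + b*sqrt(d)) = (a + b*sqrt(d)) + (a - b*sqrt(d)) = 2a
= 2 * (20)
= 40

40


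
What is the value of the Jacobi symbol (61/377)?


Compute (61/377) via quadratic reciprocity:
  reciprocity: (61/377) -> +(377/61)
  reduce: (11/61)
  reciprocity: (11/61) -> +(61/11)
  reduce: (6/11)
  pull out 2: (2/11) = -1  (since 11 mod 8 = 3)
  reciprocity: (3/11) -> -(11/3)
  reduce: (2/3)
  pull out 2: (2/3) = -1  (since 3 mod 8 = 3)
  (1/3) = 1
Product of signs = -1

-1


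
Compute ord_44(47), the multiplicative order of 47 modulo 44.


We want ord_44(47), the smallest k >= 1 with 47^k = 1 mod 44.
n = 44 = 2^2 * 11, phi(44) = 20; the order divides phi(n).
Divisors of 20: 1, 2, 4, 5, 10, 20
Repeated squaring mod 44: 47^1 = 3, 47^2 = 9, 47^4 = 37, 47^8 = 5, 47^16 = 25
Test divisors in increasing order:
  k=1: 47^1 = 3 mod 44
  k=2: 47^2 = 9 mod 44
  k=4: 47^4 = 37 mod 44
  k=5: 47^5 = 37 * 3 = 23 mod 44
  k=10: 47^10 = 5 * 9 = 1 mod 44  <- first divisor giving 1
Order = 10

10


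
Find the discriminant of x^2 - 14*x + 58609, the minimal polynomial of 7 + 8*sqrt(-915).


The element 7 + 8*sqrt(-915) has minimal polynomial:
x^2 - 14*x + 58609
Discriminant = (-14)^2 - 4*(58609)
= 196 - 234436
= -234240

-234240


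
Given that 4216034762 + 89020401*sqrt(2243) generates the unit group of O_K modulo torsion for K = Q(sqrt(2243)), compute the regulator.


epsilon = 4216034762 + 89020401*sqrt(2243)
= 8.4321e+09
R = ln(8.4321e+09)
= 22.8553

22.8553


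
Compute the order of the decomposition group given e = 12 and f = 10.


|D_P| = e * f
= 12 * 10
= 120

120


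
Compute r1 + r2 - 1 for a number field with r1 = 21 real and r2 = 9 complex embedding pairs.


By Dirichlet's unit theorem:
rank = r1 + r2 - 1
= 21 + 9 - 1
= 29

29


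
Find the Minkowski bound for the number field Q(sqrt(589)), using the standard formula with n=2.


d = 589, d mod 4 = 1, so disc(K) = d = 589; |disc(K)| = 589
Real quadratic field, so n = 2, s = r2 = 0, r1 = 2
M = (n!/n^n) * (4/pi)^s * sqrt(|disc(K)|) = (2!/2^2) * (4/pi)^0 * sqrt(589)
= 0.5 * 1.000000 * 24.269322
= 12.1347

12.1347


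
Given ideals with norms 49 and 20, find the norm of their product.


N(IJ) = N(I) * N(J)
= 49 * 20
= 980

980


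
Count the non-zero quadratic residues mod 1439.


For prime p, the number of non-zero quadratic residues is (p-1)/2.
= (1439-1)/2
= 719

719


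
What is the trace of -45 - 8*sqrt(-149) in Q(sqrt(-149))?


Tr(a + b*sqrt(d)) = (a + b*sqrt(d)) + (a - b*sqrt(d)) = 2a
= 2 * (-45)
= -90

-90


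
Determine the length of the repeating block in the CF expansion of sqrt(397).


Run the CF algorithm for sqrt(397).
a_0 = floor(sqrt(397)) = 19; set m_0=0, q_0=1.
Recurrence: m' = q*a - m,  q' = (d - m'^2)/q,  a' = floor((a_0 + m')/q').
  step 1: m=19, q=36, a=1
  step 2: m=17, q=3, a=12
  step 3: m=19, q=12, a=3
  step 4: m=17, q=9, a=4
  step 5: m=19, q=4, a=9
  step 6: m=17, q=27, a=1
  step 7: m=10, q=11, a=2
  step 8: m=12, q=23, a=1
  step 9: m=11, q=12, a=2
  step 10: m=13, q=19, a=1
  step 11: m=6, q=19, a=1
  step 12: m=13, q=12, a=2
  step 13: m=11, q=23, a=1
  step 14: m=12, q=11, a=2
  step 15: m=10, q=27, a=1
  step 16: m=17, q=4, a=9
  step 17: m=19, q=9, a=4
  step 18: m=17, q=12, a=3
  step 19: m=19, q=3, a=12
  step 20: m=17, q=36, a=1
  step 21: m=19, q=1, a=38
a_21 = 2*a_0 = 38, so the period closes here.
sqrt(397) = [19; 1, 12, 3, 4, 9, 1, 2, 1, 2, 1, 1, 2, 1, 2, 1, 9, 4, 3, 12, 1, 38]
Period length = 21

21


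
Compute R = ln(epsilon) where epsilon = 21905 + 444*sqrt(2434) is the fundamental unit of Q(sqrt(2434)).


epsilon = 21905 + 444*sqrt(2434)
= 43810.0000
R = ln(43810.0000)
= 10.6876

10.6876


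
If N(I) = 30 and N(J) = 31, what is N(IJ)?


N(IJ) = N(I) * N(J)
= 30 * 31
= 930

930


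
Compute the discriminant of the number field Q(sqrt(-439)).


For K = Q(sqrt(d)) with d squarefree: disc(K) = d if d = 1 mod 4, and disc(K) = 4d if d = 2 or 3 mod 4.
Here d = -439, and d mod 4 = 1.
d = 1 mod 4 (O_K = Z[(1+sqrt(d))/2]), so disc(K) = d = -439

-439


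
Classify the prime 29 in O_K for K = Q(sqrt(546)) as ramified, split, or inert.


K = Q(sqrt(546)). Since d mod 4 = 2, disc(K) = 2184.
Check p | disc: 2184 mod 29 = 9.
p does not divide disc. Compute Legendre symbol (d/p):
24^((29-1)/2) mod 29 = 1
(d/p) = 1, so p splits: (p) = P*P' with e=1, f=1, g=2.
Therefore p is split.

split


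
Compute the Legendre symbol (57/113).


p = 113 is prime, so compute (57/113) with the reciprocity algorithm (Jacobi-symbol steps: pull out 2s via (2/n), flip via reciprocity, reduce):
  reciprocity: (57/113) -> +(113/57)
  reduce: (56/57)
  pull out 2: (2/57) = +1  (since 57 mod 8 = 1)
  pull out 2: (2/57) = +1  (since 57 mod 8 = 1)
  pull out 2: (2/57) = +1  (since 57 mod 8 = 1)
  reciprocity: (7/57) -> +(57/7)
  reduce: (1/7)
  (1/7) = 1
Product of signs = 1
(57/113) = 1

1


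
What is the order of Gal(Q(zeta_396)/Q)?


|Gal(Q(zeta_396)/Q)| = phi(396)
= 120

120


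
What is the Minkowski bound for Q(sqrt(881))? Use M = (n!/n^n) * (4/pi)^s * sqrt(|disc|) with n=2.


d = 881, d mod 4 = 1, so disc(K) = d = 881; |disc(K)| = 881
Real quadratic field, so n = 2, s = r2 = 0, r1 = 2
M = (n!/n^n) * (4/pi)^s * sqrt(|disc(K)|) = (2!/2^2) * (4/pi)^0 * sqrt(881)
= 0.5 * 1.000000 * 29.681644
= 14.8408

14.8408


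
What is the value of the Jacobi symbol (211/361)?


Compute (211/361) via quadratic reciprocity:
  reciprocity: (211/361) -> +(361/211)
  reduce: (150/211)
  pull out 2: (2/211) = -1  (since 211 mod 8 = 3)
  reciprocity: (75/211) -> -(211/75)
  reduce: (61/75)
  reciprocity: (61/75) -> +(75/61)
  reduce: (14/61)
  pull out 2: (2/61) = -1  (since 61 mod 8 = 5)
  reciprocity: (7/61) -> +(61/7)
  reduce: (5/7)
  reciprocity: (5/7) -> +(7/5)
  reduce: (2/5)
  pull out 2: (2/5) = -1  (since 5 mod 8 = 5)
  (1/5) = 1
Product of signs = 1

1


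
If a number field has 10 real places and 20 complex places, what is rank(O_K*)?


By Dirichlet's unit theorem:
rank = r1 + r2 - 1
= 10 + 20 - 1
= 29

29


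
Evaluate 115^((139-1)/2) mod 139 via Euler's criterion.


p = 139 is prime and the exponent is (p-1)/2 = 69, so by Euler's criterion 115^69 = (115/139) = +1 or -1 mod 139.
Compute by square-and-multiply:
  69 = 64 + 4 + 1 (binary 1000101)
  Repeated squaring mod 139: 115^1 = 115, 115^2 = 20, 115^4 = 122, 115^8 = 11, 115^16 = 121, 115^32 = 46, 115^64 = 31
  115^69 = 115^64 * 115^4 * 115^1 = 31 * 122 * 115 mod 139
    31 * 122 = 3782 = 29 mod 139
    29 * 115 = 3335 = 138 mod 139
  115^69 = 138 mod 139
Result 138 = p - 1 = -1 mod 139: 115 is a quadratic non-residue mod 139. As a residue in [0, p-1] the value is 138.
115^69 mod 139 = 138

138


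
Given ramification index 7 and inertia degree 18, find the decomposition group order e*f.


|D_P| = e * f
= 7 * 18
= 126

126


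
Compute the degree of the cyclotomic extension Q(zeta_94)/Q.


The degree equals Euler's totient phi(94).
94 = 2 * 47
phi(94) = 46

46


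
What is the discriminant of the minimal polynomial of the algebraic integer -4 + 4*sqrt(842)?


The element -4 + 4*sqrt(842) has minimal polynomial:
x^2 + 8*x - 13456
Discriminant = (8)^2 - 4*(-13456)
= 64 + 53824
= 53888

53888


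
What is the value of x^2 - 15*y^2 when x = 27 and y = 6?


x^2 - d*y^2
= 27^2 - 15*6^2
= 729 - 540
= 189

189


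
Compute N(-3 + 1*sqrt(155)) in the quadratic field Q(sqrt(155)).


N(a + b*sqrt(d)) = a^2 - d*b^2
= (-3)^2 - (155)*(1)^2
= 9 - 155
= -146

-146


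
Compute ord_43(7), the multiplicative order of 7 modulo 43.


We want ord_43(7), the smallest k >= 1 with 7^k = 1 mod 43.
n = 43 = 43, phi(43) = 42; the order divides phi(n).
Divisors of 42: 1, 2, 3, 6, 7, 14, 21, 42
Repeated squaring mod 43: 7^1 = 7, 7^2 = 6, 7^4 = 36, 7^8 = 6, 7^16 = 36, 7^32 = 6
Test divisors in increasing order:
  k=1: 7^1 = 7 mod 43
  k=2: 7^2 = 6 mod 43
  k=3: 7^3 = 6 * 7 = 42 mod 43
  k=6: 7^6 = 36 * 6 = 1 mod 43  <- first divisor giving 1
Order = 6

6


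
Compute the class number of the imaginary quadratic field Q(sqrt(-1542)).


K = Q(sqrt(-1542)). d mod 4 = 2, so D = disc(K) = 4d = -6168
h(K) equals the number of primitive reduced positive-definite forms (a, b, c) = a*x^2 + b*x*y + c*y^2 with b^2 - 4ac = D,
where reduced means |b| <= a <= c, with b >= 0 whenever |b| = a or a = c, and primitive means gcd(a, b, c) = 1.
Reduced forces 3a^2 <= |D| = 6168, so 1 <= a <= 45; b must have the parity of D, and c = (b^2 - D)/(4a) must be an integer >= a.
Enumerate a = 1..45, b in [-a, a]:
  a=1: (1, 0, 1542)  [1]
  a=2: (2, 0, 771)  [1]
  a=3: (3, 0, 514)  [1]
  a=4..5: none
  a=6: (6, 0, 257)  [1]
  a=7..10: none
  a=11: (11, -6, 141), (11, 6, 141)  [2]
  a=12..18: none
  a=19: (19, -8, 82), (19, 8, 82)  [2]
  a=20..21: none
  a=22: (22, -16, 73), (22, 16, 73)  [2]
  a=23..28: none
  a=29: (29, -26, 59), (29, 26, 59)  [2]
  a=30: none
  a=31: (31, -30, 57), (31, 30, 57)  [2]
  a=32: none
  a=33: (33, -6, 47), (33, 6, 47)  [2]
  a=34..36: none
  a=37: (37, -14, 43), (37, 14, 43)  [2]
  a=38: (38, -8, 41), (38, 8, 41)  [2]
  a=39..45: none
Total reduced forms: 1 + 1 + 1 + 1 + 2 + 2 + 2 + 2 + 2 + 2 + 2 + 2 = 20
h = 20

20


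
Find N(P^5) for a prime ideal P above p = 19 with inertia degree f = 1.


N(P^a) = p^(a*f)
= 19^(5*1)
= 19^5
= 2476099

2476099


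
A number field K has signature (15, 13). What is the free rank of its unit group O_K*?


By Dirichlet's unit theorem:
rank = r1 + r2 - 1
= 15 + 13 - 1
= 27

27


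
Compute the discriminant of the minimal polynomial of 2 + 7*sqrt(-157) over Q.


The element 2 + 7*sqrt(-157) has minimal polynomial:
x^2 - 4*x + 7697
Discriminant = (-4)^2 - 4*(7697)
= 16 - 30788
= -30772

-30772


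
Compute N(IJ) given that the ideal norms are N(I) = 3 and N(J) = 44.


N(IJ) = N(I) * N(J)
= 3 * 44
= 132

132


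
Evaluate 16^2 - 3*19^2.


x^2 - d*y^2
= 16^2 - 3*19^2
= 256 - 1083
= -827

-827


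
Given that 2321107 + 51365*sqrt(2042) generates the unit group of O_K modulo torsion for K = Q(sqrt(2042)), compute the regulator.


epsilon = 2321107 + 51365*sqrt(2042)
= 4.6422e+06
R = ln(4.6422e+06)
= 15.3507

15.3507


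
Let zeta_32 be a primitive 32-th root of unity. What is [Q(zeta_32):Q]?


The degree equals Euler's totient phi(32).
32 = 2^5
phi(32) = 16

16


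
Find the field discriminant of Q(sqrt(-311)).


For K = Q(sqrt(d)) with d squarefree: disc(K) = d if d = 1 mod 4, and disc(K) = 4d if d = 2 or 3 mod 4.
Here d = -311, and d mod 4 = 1.
d = 1 mod 4 (O_K = Z[(1+sqrt(d))/2]), so disc(K) = d = -311

-311


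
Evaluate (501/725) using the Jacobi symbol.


Compute (501/725) via quadratic reciprocity:
  reciprocity: (501/725) -> +(725/501)
  reduce: (224/501)
  pull out 2: (2/501) = -1  (since 501 mod 8 = 5)
  pull out 2: (2/501) = -1  (since 501 mod 8 = 5)
  pull out 2: (2/501) = -1  (since 501 mod 8 = 5)
  pull out 2: (2/501) = -1  (since 501 mod 8 = 5)
  pull out 2: (2/501) = -1  (since 501 mod 8 = 5)
  reciprocity: (7/501) -> +(501/7)
  reduce: (4/7)
  pull out 2: (2/7) = +1  (since 7 mod 8 = 7)
  pull out 2: (2/7) = +1  (since 7 mod 8 = 7)
  (1/7) = 1
Product of signs = -1

-1


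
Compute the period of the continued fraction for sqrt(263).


Run the CF algorithm for sqrt(263).
a_0 = floor(sqrt(263)) = 16; set m_0=0, q_0=1.
Recurrence: m' = q*a - m,  q' = (d - m'^2)/q,  a' = floor((a_0 + m')/q').
  step 1: m=16, q=7, a=4
  step 2: m=12, q=17, a=1
  step 3: m=5, q=14, a=1
  step 4: m=9, q=13, a=1
  step 5: m=4, q=19, a=1
  step 6: m=15, q=2, a=15
  step 7: m=15, q=19, a=1
  step 8: m=4, q=13, a=1
  step 9: m=9, q=14, a=1
  step 10: m=5, q=17, a=1
  step 11: m=12, q=7, a=4
  step 12: m=16, q=1, a=32
a_12 = 2*a_0 = 32, so the period closes here.
sqrt(263) = [16; 4, 1, 1, 1, 1, 15, 1, 1, 1, 1, 4, 32]
Period length = 12

12


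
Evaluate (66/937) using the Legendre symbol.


p = 937 is prime, so compute (66/937) with the reciprocity algorithm (Jacobi-symbol steps: pull out 2s via (2/n), flip via reciprocity, reduce):
  pull out 2: (2/937) = +1  (since 937 mod 8 = 1)
  reciprocity: (33/937) -> +(937/33)
  reduce: (13/33)
  reciprocity: (13/33) -> +(33/13)
  reduce: (7/13)
  reciprocity: (7/13) -> +(13/7)
  reduce: (6/7)
  pull out 2: (2/7) = +1  (since 7 mod 8 = 7)
  reciprocity: (3/7) -> -(7/3)
  reduce: (1/3)
  (1/3) = 1
Product of signs = -1
(66/937) = -1

-1


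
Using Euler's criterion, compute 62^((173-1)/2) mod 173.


p = 173 is prime and the exponent is (p-1)/2 = 86, so by Euler's criterion 62^86 = (62/173) = +1 or -1 mod 173.
Compute by square-and-multiply:
  86 = 64 + 16 + 4 + 2 (binary 1010110)
  Repeated squaring mod 173: 62^1 = 62, 62^2 = 38, 62^4 = 60, 62^8 = 140, 62^16 = 51, 62^32 = 6, 62^64 = 36
  62^86 = 62^64 * 62^16 * 62^4 * 62^2 = 36 * 51 * 60 * 38 mod 173
    36 * 51 = 1836 = 106 mod 173
    106 * 60 = 6360 = 132 mod 173
    132 * 38 = 5016 = 172 mod 173
  62^86 = 172 mod 173
Result 172 = p - 1 = -1 mod 173: 62 is a quadratic non-residue mod 173. As a residue in [0, p-1] the value is 172.
62^86 mod 173 = 172

172


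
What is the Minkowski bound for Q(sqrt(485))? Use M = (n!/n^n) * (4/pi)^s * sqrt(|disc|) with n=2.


d = 485, d mod 4 = 1, so disc(K) = d = 485; |disc(K)| = 485
Real quadratic field, so n = 2, s = r2 = 0, r1 = 2
M = (n!/n^n) * (4/pi)^s * sqrt(|disc(K)|) = (2!/2^2) * (4/pi)^0 * sqrt(485)
= 0.5 * 1.000000 * 22.022716
= 11.0114

11.0114


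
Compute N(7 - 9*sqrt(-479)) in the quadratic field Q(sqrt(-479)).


N(a + b*sqrt(d)) = a^2 - d*b^2
= (7)^2 - (-479)*(-9)^2
= 49 + 38799
= 38848

38848


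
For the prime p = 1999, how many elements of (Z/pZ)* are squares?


For prime p, the number of non-zero quadratic residues is (p-1)/2.
= (1999-1)/2
= 999

999


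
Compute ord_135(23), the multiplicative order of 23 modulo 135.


We want ord_135(23), the smallest k >= 1 with 23^k = 1 mod 135.
n = 135 = 3^3 * 5, phi(135) = 72; the order divides phi(n).
Divisors of 72: 1, 2, 3, 4, 6, 8, 9, 12, 18, 24, 36, 72
Repeated squaring mod 135: 23^1 = 23, 23^2 = 124, 23^4 = 121, 23^8 = 61, 23^16 = 76, 23^32 = 106, 23^64 = 31
Test divisors in increasing order:
  k=1: 23^1 = 23 mod 135
  k=2: 23^2 = 124 mod 135
  k=3: 23^3 = 124 * 23 = 17 mod 135
  k=4: 23^4 = 121 mod 135
  k=6: 23^6 = 121 * 124 = 19 mod 135
  k=8: 23^8 = 61 mod 135
  k=9: 23^9 = 61 * 23 = 53 mod 135
  k=12: 23^12 = 61 * 121 = 91 mod 135
  k=18: 23^18 = 76 * 124 = 109 mod 135
  k=24: 23^24 = 76 * 61 = 46 mod 135
  k=36: 23^36 = 106 * 121 = 1 mod 135  <- first divisor giving 1
Order = 36

36


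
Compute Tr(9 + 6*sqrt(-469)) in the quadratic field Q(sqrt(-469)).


Tr(a + b*sqrt(d)) = (a + b*sqrt(d)) + (a - b*sqrt(d)) = 2a
= 2 * (9)
= 18

18


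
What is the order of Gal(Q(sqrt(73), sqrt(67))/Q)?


The 2 square roots of distinct primes are multiplicatively independent over Q,
so [K:Q] = 2^2 and Gal(K/Q) is isomorphic to (Z/2Z)^2.
|Gal| = 2^2 = 4

4


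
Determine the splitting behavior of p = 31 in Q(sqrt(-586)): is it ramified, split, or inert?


K = Q(sqrt(-586)). Since d mod 4 = 2, disc(K) = -2344.
Check p | disc: -2344 mod 31 = 12.
p does not divide disc. Compute Legendre symbol (d/p):
3^((31-1)/2) mod 31 = -1
(d/p) = -1, so p is inert: (p) stays prime with e=1, f=2, g=1.
Therefore p is inert.

inert


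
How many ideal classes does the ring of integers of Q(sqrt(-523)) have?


K = Q(sqrt(-523)). d mod 4 = 1, so D = disc(K) = d = -523
h(K) equals the number of primitive reduced positive-definite forms (a, b, c) = a*x^2 + b*x*y + c*y^2 with b^2 - 4ac = D,
where reduced means |b| <= a <= c, with b >= 0 whenever |b| = a or a = c, and primitive means gcd(a, b, c) = 1.
Reduced forces 3a^2 <= |D| = 523, so 1 <= a <= 13; b must have the parity of D, and c = (b^2 - D)/(4a) must be an integer >= a.
Enumerate a = 1..13, b in [-a, a]:
  a=1: (1, 1, 131)  [1]
  a=2..6: none
  a=7: (7, -3, 19), (7, 3, 19)  [2]
  a=8..10: none
  a=11: (11, -7, 13), (11, 7, 13)  [2]
  a=12..13: none
Total reduced forms: 1 + 2 + 2 = 5
h = 5

5


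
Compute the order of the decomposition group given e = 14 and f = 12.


|D_P| = e * f
= 14 * 12
= 168

168


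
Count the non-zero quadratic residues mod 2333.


For prime p, the number of non-zero quadratic residues is (p-1)/2.
= (2333-1)/2
= 1166

1166


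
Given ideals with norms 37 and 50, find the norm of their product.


N(IJ) = N(I) * N(J)
= 37 * 50
= 1850

1850


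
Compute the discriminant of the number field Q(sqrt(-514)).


For K = Q(sqrt(d)) with d squarefree: disc(K) = d if d = 1 mod 4, and disc(K) = 4d if d = 2 or 3 mod 4.
Here d = -514, and d mod 4 = 2.
d = 2 mod 4, not 1 (O_K = Z[sqrt(d)]), so disc(K) = 4d = 4 * (-514) = -2056

-2056


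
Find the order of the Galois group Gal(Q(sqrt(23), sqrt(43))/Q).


The 2 square roots of distinct primes are multiplicatively independent over Q,
so [K:Q] = 2^2 and Gal(K/Q) is isomorphic to (Z/2Z)^2.
|Gal| = 2^2 = 4

4


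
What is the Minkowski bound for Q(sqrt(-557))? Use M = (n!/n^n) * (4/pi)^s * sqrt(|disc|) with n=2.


d = -557, d mod 4 = 3, so disc(K) = 4d = -2228; |disc(K)| = 2228
Imaginary quadratic field, so n = 2, s = r2 = 1, r1 = 0
M = (n!/n^n) * (4/pi)^s * sqrt(|disc(K)|) = (2!/2^2) * (4/pi)^1 * sqrt(2228)
= 0.5 * 1.273240 * 47.201695
= 30.0495

30.0495


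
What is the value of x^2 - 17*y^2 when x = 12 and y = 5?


x^2 - d*y^2
= 12^2 - 17*5^2
= 144 - 425
= -281

-281


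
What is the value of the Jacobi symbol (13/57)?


Compute (13/57) via quadratic reciprocity:
  reciprocity: (13/57) -> +(57/13)
  reduce: (5/13)
  reciprocity: (5/13) -> +(13/5)
  reduce: (3/5)
  reciprocity: (3/5) -> +(5/3)
  reduce: (2/3)
  pull out 2: (2/3) = -1  (since 3 mod 8 = 3)
  (1/3) = 1
Product of signs = -1

-1


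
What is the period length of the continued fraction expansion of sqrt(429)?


Run the CF algorithm for sqrt(429).
a_0 = floor(sqrt(429)) = 20; set m_0=0, q_0=1.
Recurrence: m' = q*a - m,  q' = (d - m'^2)/q,  a' = floor((a_0 + m')/q').
  step 1: m=20, q=29, a=1
  step 2: m=9, q=12, a=2
  step 3: m=15, q=17, a=2
  step 4: m=19, q=4, a=9
  step 5: m=17, q=35, a=1
  step 6: m=18, q=3, a=12
  step 7: m=18, q=35, a=1
  step 8: m=17, q=4, a=9
  step 9: m=19, q=17, a=2
  step 10: m=15, q=12, a=2
  step 11: m=9, q=29, a=1
  step 12: m=20, q=1, a=40
a_12 = 2*a_0 = 40, so the period closes here.
sqrt(429) = [20; 1, 2, 2, 9, 1, 12, 1, 9, 2, 2, 1, 40]
Period length = 12

12


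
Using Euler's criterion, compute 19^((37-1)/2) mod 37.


p = 37 is prime and the exponent is (p-1)/2 = 18, so by Euler's criterion 19^18 = (19/37) = +1 or -1 mod 37.
Compute by square-and-multiply:
  18 = 16 + 2 (binary 10010)
  Repeated squaring mod 37: 19^1 = 19, 19^2 = 28, 19^4 = 7, 19^8 = 12, 19^16 = 33
  19^18 = 19^16 * 19^2 = 33 * 28 mod 37
    33 * 28 = 924 = 36 mod 37
  19^18 = 36 mod 37
Result 36 = p - 1 = -1 mod 37: 19 is a quadratic non-residue mod 37. As a residue in [0, p-1] the value is 36.
19^18 mod 37 = 36

36


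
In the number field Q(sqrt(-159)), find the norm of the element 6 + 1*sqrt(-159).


N(a + b*sqrt(d)) = a^2 - d*b^2
= (6)^2 - (-159)*(1)^2
= 36 + 159
= 195

195


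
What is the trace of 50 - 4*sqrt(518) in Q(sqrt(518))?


Tr(a + b*sqrt(d)) = (a + b*sqrt(d)) + (a - b*sqrt(d)) = 2a
= 2 * (50)
= 100

100


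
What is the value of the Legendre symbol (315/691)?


p = 691 is prime, so compute (315/691) with the reciprocity algorithm (Jacobi-symbol steps: pull out 2s via (2/n), flip via reciprocity, reduce):
  reciprocity: (315/691) -> -(691/315)
  reduce: (61/315)
  reciprocity: (61/315) -> +(315/61)
  reduce: (10/61)
  pull out 2: (2/61) = -1  (since 61 mod 8 = 5)
  reciprocity: (5/61) -> +(61/5)
  reduce: (1/5)
  (1/5) = 1
Product of signs = 1
(315/691) = 1

1


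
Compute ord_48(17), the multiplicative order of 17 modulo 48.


We want ord_48(17), the smallest k >= 1 with 17^k = 1 mod 48.
n = 48 = 2^4 * 3, phi(48) = 16; the order divides phi(n).
Divisors of 16: 1, 2, 4, 8, 16
Repeated squaring mod 48: 17^1 = 17, 17^2 = 1, 17^4 = 1, 17^8 = 1, 17^16 = 1
Test divisors in increasing order:
  k=1: 17^1 = 17 mod 48
  k=2: 17^2 = 1 mod 48  <- first divisor giving 1
Order = 2

2


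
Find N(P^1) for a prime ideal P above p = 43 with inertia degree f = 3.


N(P^a) = p^(a*f)
= 43^(1*3)
= 43^3
= 79507

79507


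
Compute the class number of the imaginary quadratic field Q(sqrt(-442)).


K = Q(sqrt(-442)). d mod 4 = 2, so D = disc(K) = 4d = -1768
h(K) equals the number of primitive reduced positive-definite forms (a, b, c) = a*x^2 + b*x*y + c*y^2 with b^2 - 4ac = D,
where reduced means |b| <= a <= c, with b >= 0 whenever |b| = a or a = c, and primitive means gcd(a, b, c) = 1.
Reduced forces 3a^2 <= |D| = 1768, so 1 <= a <= 24; b must have the parity of D, and c = (b^2 - D)/(4a) must be an integer >= a.
Enumerate a = 1..24, b in [-a, a]:
  a=1: (1, 0, 442)  [1]
  a=2: (2, 0, 221)  [1]
  a=3..10: none
  a=11: (11, -6, 41), (11, 6, 41)  [2]
  a=12: none
  a=13: (13, 0, 34)  [1]
  a=14..16: none
  a=17: (17, 0, 26)  [1]
  a=18..21: none
  a=22: (22, -16, 23), (22, 16, 23)  [2]
  a=23..24: none
Total reduced forms: 1 + 1 + 2 + 1 + 1 + 2 = 8
h = 8

8


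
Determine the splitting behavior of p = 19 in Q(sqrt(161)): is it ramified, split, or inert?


K = Q(sqrt(161)). Since d mod 4 = 1, disc(K) = 161.
Check p | disc: 161 mod 19 = 9.
p does not divide disc. Compute Legendre symbol (d/p):
9^((19-1)/2) mod 19 = 1
(d/p) = 1, so p splits: (p) = P*P' with e=1, f=1, g=2.
Therefore p is split.

split


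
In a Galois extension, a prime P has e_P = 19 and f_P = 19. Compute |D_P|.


|D_P| = e * f
= 19 * 19
= 361

361


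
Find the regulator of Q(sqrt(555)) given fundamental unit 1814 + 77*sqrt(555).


epsilon = 1814 + 77*sqrt(555)
= 3627.9997
R = ln(3627.9997)
= 8.1964

8.1964


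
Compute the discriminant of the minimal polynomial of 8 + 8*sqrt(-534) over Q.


The element 8 + 8*sqrt(-534) has minimal polynomial:
x^2 - 16*x + 34240
Discriminant = (-16)^2 - 4*(34240)
= 256 - 136960
= -136704

-136704


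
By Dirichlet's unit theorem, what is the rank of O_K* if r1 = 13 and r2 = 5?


By Dirichlet's unit theorem:
rank = r1 + r2 - 1
= 13 + 5 - 1
= 17

17


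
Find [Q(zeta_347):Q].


The degree equals Euler's totient phi(347).
347 = 347
phi(347) = 346

346


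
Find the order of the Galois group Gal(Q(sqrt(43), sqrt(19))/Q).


The 2 square roots of distinct primes are multiplicatively independent over Q,
so [K:Q] = 2^2 and Gal(K/Q) is isomorphic to (Z/2Z)^2.
|Gal| = 2^2 = 4

4


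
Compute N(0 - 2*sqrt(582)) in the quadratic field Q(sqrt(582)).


N(a + b*sqrt(d)) = a^2 - d*b^2
= (0)^2 - (582)*(-2)^2
= 0 - 2328
= -2328

-2328


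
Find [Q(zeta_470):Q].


The degree equals Euler's totient phi(470).
470 = 2 * 5 * 47
phi(470) = 184

184


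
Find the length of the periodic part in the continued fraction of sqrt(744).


Run the CF algorithm for sqrt(744).
a_0 = floor(sqrt(744)) = 27; set m_0=0, q_0=1.
Recurrence: m' = q*a - m,  q' = (d - m'^2)/q,  a' = floor((a_0 + m')/q').
  step 1: m=27, q=15, a=3
  step 2: m=18, q=28, a=1
  step 3: m=10, q=23, a=1
  step 4: m=13, q=25, a=1
  step 5: m=12, q=24, a=1
  step 6: m=12, q=25, a=1
  step 7: m=13, q=23, a=1
  step 8: m=10, q=28, a=1
  step 9: m=18, q=15, a=3
  step 10: m=27, q=1, a=54
a_10 = 2*a_0 = 54, so the period closes here.
sqrt(744) = [27; 3, 1, 1, 1, 1, 1, 1, 1, 3, 54]
Period length = 10

10


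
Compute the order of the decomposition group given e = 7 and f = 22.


|D_P| = e * f
= 7 * 22
= 154

154


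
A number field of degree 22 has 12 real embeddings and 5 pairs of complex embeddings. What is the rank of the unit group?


By Dirichlet's unit theorem:
rank = r1 + r2 - 1
= 12 + 5 - 1
= 16

16


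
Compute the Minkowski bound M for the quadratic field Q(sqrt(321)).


d = 321, d mod 4 = 1, so disc(K) = d = 321; |disc(K)| = 321
Real quadratic field, so n = 2, s = r2 = 0, r1 = 2
M = (n!/n^n) * (4/pi)^s * sqrt(|disc(K)|) = (2!/2^2) * (4/pi)^0 * sqrt(321)
= 0.5 * 1.000000 * 17.916473
= 8.9582

8.9582


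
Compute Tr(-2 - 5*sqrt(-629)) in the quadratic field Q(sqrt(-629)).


Tr(a + b*sqrt(d)) = (a + b*sqrt(d)) + (a - b*sqrt(d)) = 2a
= 2 * (-2)
= -4

-4


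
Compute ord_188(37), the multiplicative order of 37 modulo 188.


We want ord_188(37), the smallest k >= 1 with 37^k = 1 mod 188.
n = 188 = 2^2 * 47, phi(188) = 92; the order divides phi(n).
Divisors of 92: 1, 2, 4, 23, 46, 92
Repeated squaring mod 188: 37^1 = 37, 37^2 = 53, 37^4 = 177, 37^8 = 121, 37^16 = 165, 37^32 = 153, 37^64 = 97
Test divisors in increasing order:
  k=1: 37^1 = 37 mod 188
  k=2: 37^2 = 53 mod 188
  k=4: 37^4 = 177 mod 188
  k=23: 37^23 = 165 * 177 * 53 * 37 = 1 mod 188  <- first divisor giving 1
Order = 23

23


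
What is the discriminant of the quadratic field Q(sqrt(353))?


For K = Q(sqrt(d)) with d squarefree: disc(K) = d if d = 1 mod 4, and disc(K) = 4d if d = 2 or 3 mod 4.
Here d = 353, and d mod 4 = 1.
d = 1 mod 4 (O_K = Z[(1+sqrt(d))/2]), so disc(K) = d = 353

353


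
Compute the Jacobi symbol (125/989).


Compute (125/989) via quadratic reciprocity:
  reciprocity: (125/989) -> +(989/125)
  reduce: (114/125)
  pull out 2: (2/125) = -1  (since 125 mod 8 = 5)
  reciprocity: (57/125) -> +(125/57)
  reduce: (11/57)
  reciprocity: (11/57) -> +(57/11)
  reduce: (2/11)
  pull out 2: (2/11) = -1  (since 11 mod 8 = 3)
  (1/11) = 1
Product of signs = 1

1


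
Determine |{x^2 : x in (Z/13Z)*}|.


For prime p, the number of non-zero quadratic residues is (p-1)/2.
= (13-1)/2
= 6

6


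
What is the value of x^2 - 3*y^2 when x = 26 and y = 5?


x^2 - d*y^2
= 26^2 - 3*5^2
= 676 - 75
= 601

601


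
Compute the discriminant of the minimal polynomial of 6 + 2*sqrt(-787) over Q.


The element 6 + 2*sqrt(-787) has minimal polynomial:
x^2 - 12*x + 3184
Discriminant = (-12)^2 - 4*(3184)
= 144 - 12736
= -12592

-12592


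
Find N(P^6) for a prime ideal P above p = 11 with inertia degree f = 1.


N(P^a) = p^(a*f)
= 11^(6*1)
= 11^6
= 1771561

1771561


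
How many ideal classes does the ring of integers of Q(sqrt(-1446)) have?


K = Q(sqrt(-1446)). d mod 4 = 2, so D = disc(K) = 4d = -5784
h(K) equals the number of primitive reduced positive-definite forms (a, b, c) = a*x^2 + b*x*y + c*y^2 with b^2 - 4ac = D,
where reduced means |b| <= a <= c, with b >= 0 whenever |b| = a or a = c, and primitive means gcd(a, b, c) = 1.
Reduced forces 3a^2 <= |D| = 5784, so 1 <= a <= 43; b must have the parity of D, and c = (b^2 - D)/(4a) must be an integer >= a.
Enumerate a = 1..43, b in [-a, a]:
  a=1: (1, 0, 1446)  [1]
  a=2: (2, 0, 723)  [1]
  a=3: (3, 0, 482)  [1]
  a=4: none
  a=5: (5, -4, 290), (5, 4, 290)  [2]
  a=6: (6, 0, 241)  [1]
  a=7..9: none
  a=10: (10, -4, 145), (10, 4, 145)  [2]
  a=11..12: none
  a=13: (13, -12, 114), (13, 12, 114)  [2]
  a=14: none
  a=15: (15, -6, 97), (15, 6, 97)  [2]
  a=16: none
  a=17: (17, -8, 86), (17, 8, 86)  [2]
  a=18: none
  a=19: (19, -12, 78), (19, 12, 78)  [2]
  a=20..22: none
  a=23: (23, -14, 65), (23, 14, 65)  [2]
  a=24: none
  a=25: (25, -4, 58), (25, 4, 58)  [2]
  a=26: (26, -12, 57), (26, 12, 57)  [2]
  a=27..28: none
  a=29: (29, -4, 50), (29, 4, 50)  [2]
  a=30: (30, -24, 53), (30, 24, 53)  [2]
  a=31..33: none
  a=34: (34, -8, 43), (34, 8, 43)  [2]
  a=35..36: none
  a=37: (37, -32, 46), (37, 32, 46)  [2]
  a=38: (38, -12, 39), (38, 12, 39)  [2]
  a=39..43: none
Total reduced forms: 1 + 1 + 1 + 2 + 1 + 2 + 2 + 2 + 2 + 2 + 2 + 2 + 2 + 2 + 2 + 2 + 2 + 2 = 32
h = 32

32


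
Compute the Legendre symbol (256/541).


p = 541 is prime, so compute (256/541) with the reciprocity algorithm (Jacobi-symbol steps: pull out 2s via (2/n), flip via reciprocity, reduce):
  pull out 2: (2/541) = -1  (since 541 mod 8 = 5)
  pull out 2: (2/541) = -1  (since 541 mod 8 = 5)
  pull out 2: (2/541) = -1  (since 541 mod 8 = 5)
  pull out 2: (2/541) = -1  (since 541 mod 8 = 5)
  pull out 2: (2/541) = -1  (since 541 mod 8 = 5)
  pull out 2: (2/541) = -1  (since 541 mod 8 = 5)
  pull out 2: (2/541) = -1  (since 541 mod 8 = 5)
  pull out 2: (2/541) = -1  (since 541 mod 8 = 5)
  (1/541) = 1
Product of signs = 1
(256/541) = 1

1


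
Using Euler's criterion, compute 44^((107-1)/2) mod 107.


p = 107 is prime and the exponent is (p-1)/2 = 53, so by Euler's criterion 44^53 = (44/107) = +1 or -1 mod 107.
Compute by square-and-multiply:
  53 = 32 + 16 + 4 + 1 (binary 110101)
  Repeated squaring mod 107: 44^1 = 44, 44^2 = 10, 44^4 = 100, 44^8 = 49, 44^16 = 47, 44^32 = 69
  44^53 = 44^32 * 44^16 * 44^4 * 44^1 = 69 * 47 * 100 * 44 mod 107
    69 * 47 = 3243 = 33 mod 107
    33 * 100 = 3300 = 90 mod 107
    90 * 44 = 3960 = 1 mod 107
  44^53 = 1 mod 107
Result 1: 44 is a quadratic residue mod 107.
44^53 mod 107 = 1

1


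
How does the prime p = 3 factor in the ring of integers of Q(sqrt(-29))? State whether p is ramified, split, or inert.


K = Q(sqrt(-29)). Since d mod 4 = 3, disc(K) = -116.
Check p | disc: -116 mod 3 = 1.
p does not divide disc. Compute Legendre symbol (d/p):
1^((3-1)/2) mod 3 = 1
(d/p) = 1, so p splits: (p) = P*P' with e=1, f=1, g=2.
Therefore p is split.

split


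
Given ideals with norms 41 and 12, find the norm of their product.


N(IJ) = N(I) * N(J)
= 41 * 12
= 492

492
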